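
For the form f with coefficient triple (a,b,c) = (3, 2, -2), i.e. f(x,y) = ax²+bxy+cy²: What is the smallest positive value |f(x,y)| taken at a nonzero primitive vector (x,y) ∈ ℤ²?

river: ρ → (-2,2,3)
river: ρ → (3,4,-1)
river: ρ → (-1,4,3)
river: ρ → (3,2,-2)
closes: descent 0, river 4
min |a| on river = 1

1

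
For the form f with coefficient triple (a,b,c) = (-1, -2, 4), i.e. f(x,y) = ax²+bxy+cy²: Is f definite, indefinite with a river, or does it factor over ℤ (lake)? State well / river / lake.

D = b²−4ac = (-2)² − 4·(-1)·4 = 20
D > 0 non-square ⇒ indefinite ⇒ periodic river

river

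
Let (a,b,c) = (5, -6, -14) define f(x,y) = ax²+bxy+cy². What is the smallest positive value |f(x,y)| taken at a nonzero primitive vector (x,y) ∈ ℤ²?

descent: ρ → (-14,6,5)
descent: ρ → (5,14,-6)  [lands on river]
river: ρ → (-6,10,9)
river: ρ → (9,8,-7)
river: ρ → (-7,6,10)
river: ρ → (10,14,-3)
river: ρ → (-3,16,5)
closes: descent 2, river 6
min |a| on river = 3

3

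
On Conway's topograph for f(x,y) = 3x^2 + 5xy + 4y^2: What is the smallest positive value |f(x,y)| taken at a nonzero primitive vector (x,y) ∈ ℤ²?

translate: b→-1 (≡5 mod 6), so (3,5,4)→(3,-1,2)
flip: (3,-1,2)→(2,1,3)
reduced (well bottom): (2,1,3) with a≤c, −a<b≤a
well minimum = a = 2

2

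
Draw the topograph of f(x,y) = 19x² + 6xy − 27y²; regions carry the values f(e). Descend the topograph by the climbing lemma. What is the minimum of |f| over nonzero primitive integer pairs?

descent: ρ → (-27,-6,19)
descent: ρ → (19,44,-2)  [lands on river]
river: ρ → (-2,44,19)
river: ρ → (19,32,-14)
river: ρ → (-14,24,27)
river: ρ → (27,30,-11)
river: ρ → (-11,36,18)
river: ρ → (18,36,-11)
river: ρ → (-11,30,27)
river: ρ → (27,24,-14)
river: ρ → (-14,32,19)
closes: descent 2, river 10
min |a| on river = 2

2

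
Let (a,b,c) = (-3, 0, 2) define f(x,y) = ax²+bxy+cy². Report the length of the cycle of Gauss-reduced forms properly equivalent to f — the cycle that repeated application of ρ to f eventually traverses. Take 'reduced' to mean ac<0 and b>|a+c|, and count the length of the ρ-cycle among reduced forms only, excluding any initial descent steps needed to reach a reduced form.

D = 24, ⌊√D⌋ = 4
descent: ρ → (2,4,-1)  [lands on river]
river: ρ → (-1,4,2)
ρ-cycle length = 2 (tail of 1 descent step not counted)

2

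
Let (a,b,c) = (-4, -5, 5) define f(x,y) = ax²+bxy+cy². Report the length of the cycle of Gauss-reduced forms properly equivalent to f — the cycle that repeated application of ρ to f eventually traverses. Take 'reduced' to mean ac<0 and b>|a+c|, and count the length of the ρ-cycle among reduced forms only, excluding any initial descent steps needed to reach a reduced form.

D = 105, ⌊√D⌋ = 10
descent: ρ → (5,5,-4)  [lands on river]
river: ρ → (-4,3,6)
river: ρ → (6,9,-1)
river: ρ → (-1,9,6)
river: ρ → (6,3,-4)
river: ρ → (-4,5,5)
ρ-cycle length = 6 (tail of 1 descent step not counted)

6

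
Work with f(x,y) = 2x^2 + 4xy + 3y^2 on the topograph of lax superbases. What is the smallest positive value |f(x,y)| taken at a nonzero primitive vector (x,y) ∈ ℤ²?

translate: b→0 (≡4 mod 4), so (2,4,3)→(2,0,1)
flip: (2,0,1)→(1,0,2)
reduced (well bottom): (1,0,2) with a≤c, −a<b≤a
well minimum = a = 1

1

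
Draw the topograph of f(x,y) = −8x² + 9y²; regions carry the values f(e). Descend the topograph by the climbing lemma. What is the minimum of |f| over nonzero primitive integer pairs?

descent: ρ → (9,0,-8)
descent: ρ → (-8,16,1)  [lands on river]
river: ρ → (1,16,-8)
closes: descent 2, river 2
min |a| on river = 1

1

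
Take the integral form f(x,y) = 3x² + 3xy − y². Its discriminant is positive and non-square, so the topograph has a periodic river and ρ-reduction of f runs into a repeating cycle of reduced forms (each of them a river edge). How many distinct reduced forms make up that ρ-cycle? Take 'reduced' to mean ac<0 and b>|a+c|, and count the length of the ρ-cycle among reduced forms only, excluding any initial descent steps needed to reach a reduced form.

D = 21, ⌊√D⌋ = 4
river: ρ → (-1,3,3)
river: ρ → (3,3,-1)
ρ-cycle length = 2 (tail of 0 descent steps not counted)

2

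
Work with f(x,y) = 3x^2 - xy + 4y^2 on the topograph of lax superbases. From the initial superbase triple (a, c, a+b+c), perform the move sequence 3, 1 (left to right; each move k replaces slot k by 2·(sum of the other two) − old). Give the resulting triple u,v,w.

start (3,4,6) = (f(1,0),f(0,1),f(1,1))
replace slot 3: 2·(3+4) − 6 = 8 → (3,4,8)
replace slot 1: 2·(4+8) − 3 = 21 → (21,4,8)

21,4,8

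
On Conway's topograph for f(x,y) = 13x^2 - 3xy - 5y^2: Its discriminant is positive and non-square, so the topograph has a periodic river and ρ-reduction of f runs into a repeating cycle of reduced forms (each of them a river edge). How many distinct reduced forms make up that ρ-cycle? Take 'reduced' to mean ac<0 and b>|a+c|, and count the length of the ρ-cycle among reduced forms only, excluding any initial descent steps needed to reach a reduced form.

D = 269, ⌊√D⌋ = 16
descent: ρ → (-5,13,5)  [lands on river]
river: ρ → (5,7,-11)
river: ρ → (-11,15,1)
river: ρ → (1,15,-11)
river: ρ → (-11,7,5)
river: ρ → (5,13,-5)
river: ρ → (-5,7,11)
river: ρ → (11,15,-1)
river: ρ → (-1,15,11)
river: ρ → (11,7,-5)
ρ-cycle length = 10 (tail of 1 descent step not counted)

10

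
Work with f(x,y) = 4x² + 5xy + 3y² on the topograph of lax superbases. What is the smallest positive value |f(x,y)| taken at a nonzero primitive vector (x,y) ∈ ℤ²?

translate: b→-3 (≡5 mod 8), so (4,5,3)→(4,-3,2)
flip: (4,-3,2)→(2,3,4)
translate: b→-1 (≡3 mod 4), so (2,3,4)→(2,-1,3)
reduced (well bottom): (2,-1,3) with a≤c, −a<b≤a
well minimum = a = 2

2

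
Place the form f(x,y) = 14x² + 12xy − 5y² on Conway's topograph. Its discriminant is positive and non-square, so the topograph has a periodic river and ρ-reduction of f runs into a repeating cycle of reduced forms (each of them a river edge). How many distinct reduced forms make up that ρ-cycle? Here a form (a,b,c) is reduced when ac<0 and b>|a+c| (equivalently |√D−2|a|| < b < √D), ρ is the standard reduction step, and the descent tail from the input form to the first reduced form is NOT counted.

D = 424, ⌊√D⌋ = 20
river: ρ → (-5,18,5)
river: ρ → (5,12,-14)
river: ρ → (-14,16,3)
river: ρ → (3,20,-2)
river: ρ → (-2,20,3)
river: ρ → (3,16,-14)
river: ρ → (-14,12,5)
river: ρ → (5,18,-5)
river: ρ → (-5,12,14)
river: ρ → (14,16,-3)
river: ρ → (-3,20,2)
river: ρ → (2,20,-3)
river: ρ → (-3,16,14)
river: ρ → (14,12,-5)
ρ-cycle length = 14 (tail of 0 descent steps not counted)

14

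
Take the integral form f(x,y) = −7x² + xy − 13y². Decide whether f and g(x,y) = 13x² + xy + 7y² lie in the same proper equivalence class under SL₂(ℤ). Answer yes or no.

D₁ = -363, D₂ = -363
f is negative-definite; reduce −f:
−f: reduced (well bottom): (7,-1,13) with a≤c, −a<b≤a
flip sign back: reduced form of f is (-7,1,-13)
g: flip: (13,1,7)→(7,-1,13)
g: reduced (well bottom): (7,-1,13) with a≤c, −a<b≤a
reduced forms (-7, 1, -13) vs (7, -1, 13) ⇒ inequivalent

no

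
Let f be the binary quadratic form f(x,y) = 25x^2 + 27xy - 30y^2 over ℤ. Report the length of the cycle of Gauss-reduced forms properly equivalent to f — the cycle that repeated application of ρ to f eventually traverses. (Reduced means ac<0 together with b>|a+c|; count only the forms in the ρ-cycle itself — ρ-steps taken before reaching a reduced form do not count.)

D = 3729, ⌊√D⌋ = 61
river: ρ → (-30,33,22)
river: ρ → (22,55,-8)
river: ρ → (-8,57,15)
river: ρ → (15,33,-44)
river: ρ → (-44,55,4)
river: ρ → (4,57,-30)
river: ρ → (-30,3,31)
river: ρ → (31,59,-2)
river: ρ → (-2,61,1)
river: ρ → (1,61,-2)
river: ρ → (-2,59,31)
river: ρ → (31,3,-30)
river: ρ → (-30,57,4)
river: ρ → (4,55,-44)
river: ρ → (-44,33,15)
river: ρ → (15,57,-8)
river: ρ → (-8,55,22)
river: ρ → (22,33,-30)
river: ρ → (-30,27,25)
river: ρ → (25,23,-32)
river: ρ → (-32,41,16)
river: ρ → (16,55,-11)
river: ρ → (-11,55,16)
river: ρ → (16,41,-32)
river: ρ → (-32,23,25)
river: ρ → (25,27,-30)
ρ-cycle length = 26 (tail of 0 descent steps not counted)

26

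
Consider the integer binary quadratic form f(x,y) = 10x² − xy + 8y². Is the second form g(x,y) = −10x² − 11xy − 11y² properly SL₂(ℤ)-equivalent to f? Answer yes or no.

D₁ = -319, D₂ = -319
f: flip: (10,-1,8)→(8,1,10)
f: reduced (well bottom): (8,1,10) with a≤c, −a<b≤a
g is negative-definite; reduce −g:
−g: translate: b→-9 (≡11 mod 20), so (10,11,11)→(10,-9,10)
−g: flip: (10,-9,10)→(10,9,10)
−g: reduced (well bottom): (10,9,10) with a≤c, −a<b≤a
flip sign back: reduced form of g is (-10,-9,-10)
reduced forms (8, 1, 10) vs (-10, -9, -10) ⇒ inequivalent

no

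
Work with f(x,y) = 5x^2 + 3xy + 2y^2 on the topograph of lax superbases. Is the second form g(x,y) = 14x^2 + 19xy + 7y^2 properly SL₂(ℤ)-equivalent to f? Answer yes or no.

D₁ = -31, D₂ = -31
f: flip: (5,3,2)→(2,-3,5)
f: translate: b→1 (≡-3 mod 4), so (2,-3,5)→(2,1,4)
f: reduced (well bottom): (2,1,4) with a≤c, −a<b≤a
g: translate: b→-9 (≡19 mod 28), so (14,19,7)→(14,-9,2)
g: flip: (14,-9,2)→(2,9,14)
g: translate: b→1 (≡9 mod 4), so (2,9,14)→(2,1,4)
g: reduced (well bottom): (2,1,4) with a≤c, −a<b≤a
reduced forms (2, 1, 4) vs (2, 1, 4) ⇒ equivalent

yes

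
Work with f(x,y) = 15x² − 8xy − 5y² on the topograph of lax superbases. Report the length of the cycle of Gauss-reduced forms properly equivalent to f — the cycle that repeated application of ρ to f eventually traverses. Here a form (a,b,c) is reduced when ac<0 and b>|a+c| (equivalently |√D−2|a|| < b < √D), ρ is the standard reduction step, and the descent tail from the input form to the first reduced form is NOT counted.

D = 364, ⌊√D⌋ = 19
descent: ρ → (-5,18,2)  [lands on river]
river: ρ → (2,18,-5)
river: ρ → (-5,12,11)
river: ρ → (11,10,-6)
river: ρ → (-6,14,7)
river: ρ → (7,14,-6)
river: ρ → (-6,10,11)
river: ρ → (11,12,-5)
ρ-cycle length = 8 (tail of 1 descent step not counted)

8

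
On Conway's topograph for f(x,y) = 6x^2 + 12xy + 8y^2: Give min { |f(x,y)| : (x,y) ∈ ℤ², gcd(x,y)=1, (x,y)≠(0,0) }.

translate: b→0 (≡12 mod 12), so (6,12,8)→(6,0,2)
flip: (6,0,2)→(2,0,6)
reduced (well bottom): (2,0,6) with a≤c, −a<b≤a
well minimum = a = 2

2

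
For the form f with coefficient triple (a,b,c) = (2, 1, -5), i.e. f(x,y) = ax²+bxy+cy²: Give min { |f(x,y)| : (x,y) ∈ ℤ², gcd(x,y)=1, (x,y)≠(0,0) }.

descent: ρ → (-5,-1,2)
descent: ρ → (2,5,-2)  [lands on river]
river: ρ → (-2,3,4)
river: ρ → (4,5,-1)
river: ρ → (-1,5,4)
river: ρ → (4,3,-2)
river: ρ → (-2,5,2)
river: ρ → (2,3,-4)
river: ρ → (-4,5,1)
river: ρ → (1,5,-4)
river: ρ → (-4,3,2)
closes: descent 2, river 10
min |a| on river = 1

1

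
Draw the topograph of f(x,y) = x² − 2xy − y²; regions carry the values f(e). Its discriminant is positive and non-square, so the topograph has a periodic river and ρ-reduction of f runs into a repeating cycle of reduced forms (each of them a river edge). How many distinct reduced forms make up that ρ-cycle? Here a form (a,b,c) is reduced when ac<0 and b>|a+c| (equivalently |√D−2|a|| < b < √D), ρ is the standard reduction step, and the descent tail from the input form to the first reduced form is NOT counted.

D = 8, ⌊√D⌋ = 2
descent: ρ → (-1,2,1)  [lands on river]
river: ρ → (1,2,-1)
ρ-cycle length = 2 (tail of 1 descent step not counted)

2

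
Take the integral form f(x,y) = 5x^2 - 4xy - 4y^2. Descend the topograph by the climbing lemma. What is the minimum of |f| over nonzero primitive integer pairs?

descent: ρ → (-4,4,5)  [lands on river]
river: ρ → (5,6,-3)
river: ρ → (-3,6,5)
river: ρ → (5,4,-4)
closes: descent 1, river 4
min |a| on river = 3

3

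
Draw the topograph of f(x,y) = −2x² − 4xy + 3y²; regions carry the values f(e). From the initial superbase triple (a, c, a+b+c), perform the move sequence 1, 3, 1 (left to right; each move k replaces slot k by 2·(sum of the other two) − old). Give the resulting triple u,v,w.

start (-2,3,-3) = (f(1,0),f(0,1),f(1,1))
replace slot 1: 2·(3+(-3)) − (-2) = 2 → (2,3,-3)
replace slot 3: 2·(2+3) − (-3) = 13 → (2,3,13)
replace slot 1: 2·(3+13) − 2 = 30 → (30,3,13)

30,3,13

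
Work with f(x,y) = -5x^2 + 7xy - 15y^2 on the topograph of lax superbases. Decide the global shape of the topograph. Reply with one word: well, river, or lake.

D = b²−4ac = 7² − 4·(-5)·(-15) = -251
D < 0 ⇒ definite ⇒ every region one sign ⇒ single well

well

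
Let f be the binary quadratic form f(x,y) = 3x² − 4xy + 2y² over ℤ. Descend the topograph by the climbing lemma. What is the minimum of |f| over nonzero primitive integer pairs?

translate: b→2 (≡-4 mod 6), so (3,-4,2)→(3,2,1)
flip: (3,2,1)→(1,-2,3)
translate: b→0 (≡-2 mod 2), so (1,-2,3)→(1,0,2)
reduced (well bottom): (1,0,2) with a≤c, −a<b≤a
well minimum = a = 1

1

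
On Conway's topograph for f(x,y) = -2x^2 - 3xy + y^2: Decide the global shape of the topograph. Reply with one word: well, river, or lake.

D = b²−4ac = (-3)² − 4·(-2)·1 = 17
D > 0 non-square ⇒ indefinite ⇒ periodic river

river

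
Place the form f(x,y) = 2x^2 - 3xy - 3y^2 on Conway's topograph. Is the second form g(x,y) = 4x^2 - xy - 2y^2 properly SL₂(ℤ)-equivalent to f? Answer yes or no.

D₁ = 33, D₂ = 33
river cycle of f (length 4): (-3, 3, 2), (2, 5, -1), (-1, 5, 2), (2, 3, -3)
river cycle of g (length 4): (-2, 5, 1), (1, 5, -2), (-2, 3, 3), (3, 3, -2)
cycles differ ⇒ inequivalent

no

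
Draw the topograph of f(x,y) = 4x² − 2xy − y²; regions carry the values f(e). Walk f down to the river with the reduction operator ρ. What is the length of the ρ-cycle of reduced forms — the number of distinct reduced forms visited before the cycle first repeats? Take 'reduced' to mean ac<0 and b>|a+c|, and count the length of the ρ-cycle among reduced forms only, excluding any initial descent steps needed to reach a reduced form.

D = 20, ⌊√D⌋ = 4
descent: ρ → (-1,4,1)  [lands on river]
river: ρ → (1,4,-1)
ρ-cycle length = 2 (tail of 1 descent step not counted)

2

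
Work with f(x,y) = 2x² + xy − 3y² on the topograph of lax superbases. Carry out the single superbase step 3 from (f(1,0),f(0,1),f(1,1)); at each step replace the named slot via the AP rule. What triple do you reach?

start (2,-3,0) = (f(1,0),f(0,1),f(1,1))
replace slot 3: 2·(2+(-3)) − 0 = -2 → (2,-3,-2)

2,-3,-2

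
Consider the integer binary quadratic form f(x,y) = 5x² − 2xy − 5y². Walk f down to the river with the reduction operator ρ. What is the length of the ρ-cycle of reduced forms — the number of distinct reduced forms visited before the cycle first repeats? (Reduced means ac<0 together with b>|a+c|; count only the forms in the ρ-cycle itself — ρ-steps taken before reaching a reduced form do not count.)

D = 104, ⌊√D⌋ = 10
descent: ρ → (-5,2,5)  [lands on river]
river: ρ → (5,8,-2)
river: ρ → (-2,8,5)
river: ρ → (5,2,-5)
river: ρ → (-5,8,2)
river: ρ → (2,8,-5)
ρ-cycle length = 6 (tail of 1 descent step not counted)

6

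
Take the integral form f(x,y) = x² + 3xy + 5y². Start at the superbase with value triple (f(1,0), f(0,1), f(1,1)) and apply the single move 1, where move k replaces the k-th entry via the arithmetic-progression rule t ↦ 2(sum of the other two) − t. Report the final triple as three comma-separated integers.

start (1,5,9) = (f(1,0),f(0,1),f(1,1))
replace slot 1: 2·(5+9) − 1 = 27 → (27,5,9)

27,5,9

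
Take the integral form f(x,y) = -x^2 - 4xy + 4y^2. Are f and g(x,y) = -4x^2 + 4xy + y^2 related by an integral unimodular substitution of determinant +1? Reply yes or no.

D₁ = 32, D₂ = 32
river cycle of f (length 2): (4, 4, -1), (-1, 4, 4)
river cycle of g (length 2): (1, 4, -4), (-4, 4, 1)
cycles differ ⇒ inequivalent

no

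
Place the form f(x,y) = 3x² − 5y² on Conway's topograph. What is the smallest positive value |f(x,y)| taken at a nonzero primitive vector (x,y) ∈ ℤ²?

descent: ρ → (-5,0,3)
descent: ρ → (3,6,-2)  [lands on river]
river: ρ → (-2,6,3)
closes: descent 2, river 2
min |a| on river = 2

2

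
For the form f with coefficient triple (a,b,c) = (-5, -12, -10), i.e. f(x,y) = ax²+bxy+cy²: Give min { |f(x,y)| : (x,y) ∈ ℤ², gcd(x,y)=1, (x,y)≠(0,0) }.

translate: b→2 (≡12 mod 10), so (5,12,10)→(5,2,3)
flip: (5,2,3)→(3,-2,5)
reduced (well bottom): (3,-2,5) with a≤c, −a<b≤a
well minimum |f| = |-3| = 3 (negative-definite)

3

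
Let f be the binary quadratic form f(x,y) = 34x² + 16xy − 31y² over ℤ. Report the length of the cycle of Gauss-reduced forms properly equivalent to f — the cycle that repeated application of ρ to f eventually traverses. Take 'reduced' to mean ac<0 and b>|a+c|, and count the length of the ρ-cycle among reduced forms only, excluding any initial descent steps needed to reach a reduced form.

D = 4472, ⌊√D⌋ = 66
river: ρ → (-31,46,19)
river: ρ → (19,30,-47)
river: ρ → (-47,64,2)
river: ρ → (2,64,-47)
river: ρ → (-47,30,19)
river: ρ → (19,46,-31)
river: ρ → (-31,16,34)
river: ρ → (34,52,-13)
river: ρ → (-13,52,34)
river: ρ → (34,16,-31)
ρ-cycle length = 10 (tail of 0 descent steps not counted)

10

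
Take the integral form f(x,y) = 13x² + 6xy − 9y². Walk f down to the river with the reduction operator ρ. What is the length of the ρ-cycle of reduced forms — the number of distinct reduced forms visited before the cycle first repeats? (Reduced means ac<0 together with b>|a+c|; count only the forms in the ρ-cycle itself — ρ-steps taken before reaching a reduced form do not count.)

D = 504, ⌊√D⌋ = 22
river: ρ → (-9,12,10)
river: ρ → (10,8,-11)
river: ρ → (-11,14,7)
river: ρ → (7,14,-11)
river: ρ → (-11,8,10)
river: ρ → (10,12,-9)
river: ρ → (-9,6,13)
river: ρ → (13,20,-2)
river: ρ → (-2,20,13)
river: ρ → (13,6,-9)
ρ-cycle length = 10 (tail of 0 descent steps not counted)

10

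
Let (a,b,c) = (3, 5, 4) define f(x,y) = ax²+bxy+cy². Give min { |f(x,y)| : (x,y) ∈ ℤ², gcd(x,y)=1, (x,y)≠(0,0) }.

translate: b→-1 (≡5 mod 6), so (3,5,4)→(3,-1,2)
flip: (3,-1,2)→(2,1,3)
reduced (well bottom): (2,1,3) with a≤c, −a<b≤a
well minimum = a = 2

2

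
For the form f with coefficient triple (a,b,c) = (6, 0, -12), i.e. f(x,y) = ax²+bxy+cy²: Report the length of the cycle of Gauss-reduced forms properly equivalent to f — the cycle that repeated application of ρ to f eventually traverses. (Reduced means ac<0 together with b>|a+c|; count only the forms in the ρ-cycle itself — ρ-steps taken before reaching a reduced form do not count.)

D = 288, ⌊√D⌋ = 16
descent: ρ → (-12,0,6)
descent: ρ → (6,12,-6)  [lands on river]
river: ρ → (-6,12,6)
ρ-cycle length = 2 (tail of 2 descent steps not counted)

2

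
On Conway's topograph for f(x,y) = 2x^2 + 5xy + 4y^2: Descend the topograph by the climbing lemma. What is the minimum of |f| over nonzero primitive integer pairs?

translate: b→1 (≡5 mod 4), so (2,5,4)→(2,1,1)
flip: (2,1,1)→(1,-1,2)
translate: b→1 (≡-1 mod 2), so (1,-1,2)→(1,1,2)
reduced (well bottom): (1,1,2) with a≤c, −a<b≤a
well minimum = a = 1

1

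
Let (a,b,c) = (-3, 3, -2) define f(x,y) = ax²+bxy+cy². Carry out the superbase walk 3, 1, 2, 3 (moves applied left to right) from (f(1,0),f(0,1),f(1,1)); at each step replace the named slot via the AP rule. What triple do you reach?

start (-3,-2,-2) = (f(1,0),f(0,1),f(1,1))
replace slot 3: 2·((-3)+(-2)) − (-2) = -8 → (-3,-2,-8)
replace slot 1: 2·((-2)+(-8)) − (-3) = -17 → (-17,-2,-8)
replace slot 2: 2·((-17)+(-8)) − (-2) = -48 → (-17,-48,-8)
replace slot 3: 2·((-17)+(-48)) − (-8) = -122 → (-17,-48,-122)

-17,-48,-122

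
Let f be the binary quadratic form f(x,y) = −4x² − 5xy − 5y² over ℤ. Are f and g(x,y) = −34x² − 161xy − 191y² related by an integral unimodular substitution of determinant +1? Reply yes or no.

D₁ = -55, D₂ = -55
f is negative-definite; reduce −f:
−f: translate: b→-3 (≡5 mod 8), so (4,5,5)→(4,-3,4)
−f: flip: (4,-3,4)→(4,3,4)
−f: reduced (well bottom): (4,3,4) with a≤c, −a<b≤a
flip sign back: reduced form of f is (-4,-3,-4)
g is negative-definite; reduce −g:
−g: translate: b→25 (≡161 mod 68), so (34,161,191)→(34,25,5)
−g: flip: (34,25,5)→(5,-25,34)
−g: translate: b→5 (≡-25 mod 10), so (5,-25,34)→(5,5,4)
−g: flip: (5,5,4)→(4,-5,5)
−g: translate: b→3 (≡-5 mod 8), so (4,-5,5)→(4,3,4)
−g: reduced (well bottom): (4,3,4) with a≤c, −a<b≤a
flip sign back: reduced form of g is (-4,-3,-4)
reduced forms (-4, -3, -4) vs (-4, -3, -4) ⇒ equivalent

yes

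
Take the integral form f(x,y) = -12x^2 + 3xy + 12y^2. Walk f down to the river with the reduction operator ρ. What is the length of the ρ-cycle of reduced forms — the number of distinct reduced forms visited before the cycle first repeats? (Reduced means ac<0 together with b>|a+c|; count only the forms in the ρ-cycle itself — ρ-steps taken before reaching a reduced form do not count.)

D = 585, ⌊√D⌋ = 24
river: ρ → (12,21,-3)
river: ρ → (-3,21,12)
river: ρ → (12,3,-12)
river: ρ → (-12,21,3)
river: ρ → (3,21,-12)
river: ρ → (-12,3,12)
ρ-cycle length = 6 (tail of 0 descent steps not counted)

6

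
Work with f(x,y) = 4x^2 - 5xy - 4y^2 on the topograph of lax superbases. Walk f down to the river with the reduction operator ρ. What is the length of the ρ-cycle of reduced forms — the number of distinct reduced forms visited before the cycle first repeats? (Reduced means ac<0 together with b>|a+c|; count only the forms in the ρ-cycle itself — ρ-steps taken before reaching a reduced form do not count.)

D = 89, ⌊√D⌋ = 9
descent: ρ → (-4,5,4)  [lands on river]
river: ρ → (4,3,-5)
river: ρ → (-5,7,2)
river: ρ → (2,9,-1)
river: ρ → (-1,9,2)
river: ρ → (2,7,-5)
river: ρ → (-5,3,4)
river: ρ → (4,5,-4)
river: ρ → (-4,3,5)
river: ρ → (5,7,-2)
river: ρ → (-2,9,1)
river: ρ → (1,9,-2)
river: ρ → (-2,7,5)
river: ρ → (5,3,-4)
ρ-cycle length = 14 (tail of 1 descent step not counted)

14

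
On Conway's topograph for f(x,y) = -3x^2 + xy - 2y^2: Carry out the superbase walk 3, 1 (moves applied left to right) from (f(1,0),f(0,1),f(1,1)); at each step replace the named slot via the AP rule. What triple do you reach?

start (-3,-2,-4) = (f(1,0),f(0,1),f(1,1))
replace slot 3: 2·((-3)+(-2)) − (-4) = -6 → (-3,-2,-6)
replace slot 1: 2·((-2)+(-6)) − (-3) = -13 → (-13,-2,-6)

-13,-2,-6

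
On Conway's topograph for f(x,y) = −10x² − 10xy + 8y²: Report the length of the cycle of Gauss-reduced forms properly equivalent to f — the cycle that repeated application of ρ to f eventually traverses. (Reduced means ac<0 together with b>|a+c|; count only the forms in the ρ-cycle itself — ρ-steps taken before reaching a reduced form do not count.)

D = 420, ⌊√D⌋ = 20
descent: ρ → (8,10,-10)  [lands on river]
river: ρ → (-10,10,8)
river: ρ → (8,6,-12)
river: ρ → (-12,18,2)
river: ρ → (2,18,-12)
river: ρ → (-12,6,8)
ρ-cycle length = 6 (tail of 1 descent step not counted)

6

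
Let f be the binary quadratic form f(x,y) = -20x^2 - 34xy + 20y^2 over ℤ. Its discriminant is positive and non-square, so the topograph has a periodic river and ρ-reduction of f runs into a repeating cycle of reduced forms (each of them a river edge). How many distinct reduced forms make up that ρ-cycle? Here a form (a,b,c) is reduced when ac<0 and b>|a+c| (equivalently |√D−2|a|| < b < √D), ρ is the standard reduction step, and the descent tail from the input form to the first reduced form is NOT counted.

D = 2756, ⌊√D⌋ = 52
descent: ρ → (20,34,-20)  [lands on river]
river: ρ → (-20,46,8)
river: ρ → (8,50,-8)
river: ρ → (-8,46,20)
ρ-cycle length = 4 (tail of 1 descent step not counted)

4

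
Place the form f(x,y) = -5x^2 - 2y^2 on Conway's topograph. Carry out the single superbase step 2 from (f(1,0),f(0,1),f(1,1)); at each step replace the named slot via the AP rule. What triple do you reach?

start (-5,-2,-7) = (f(1,0),f(0,1),f(1,1))
replace slot 2: 2·((-5)+(-7)) − (-2) = -22 → (-5,-22,-7)

-5,-22,-7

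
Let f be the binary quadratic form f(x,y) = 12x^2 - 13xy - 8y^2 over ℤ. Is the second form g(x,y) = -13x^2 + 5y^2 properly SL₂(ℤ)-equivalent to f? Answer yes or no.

D₁ = 553, D₂ = 260
discriminants differ ⇒ not SL₂(ℤ)-equivalent

no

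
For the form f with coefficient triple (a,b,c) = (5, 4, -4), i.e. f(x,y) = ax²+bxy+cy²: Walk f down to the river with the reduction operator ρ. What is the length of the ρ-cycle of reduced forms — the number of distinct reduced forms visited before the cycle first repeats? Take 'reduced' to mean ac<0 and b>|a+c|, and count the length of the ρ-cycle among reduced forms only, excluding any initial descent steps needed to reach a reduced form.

D = 96, ⌊√D⌋ = 9
river: ρ → (-4,4,5)
river: ρ → (5,6,-3)
river: ρ → (-3,6,5)
river: ρ → (5,4,-4)
ρ-cycle length = 4 (tail of 0 descent steps not counted)

4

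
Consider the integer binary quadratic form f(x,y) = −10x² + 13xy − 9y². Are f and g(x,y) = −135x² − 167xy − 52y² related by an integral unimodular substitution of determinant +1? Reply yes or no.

D₁ = -191, D₂ = -191
f is negative-definite; reduce −f:
−f: translate: b→7 (≡-13 mod 20), so (10,-13,9)→(10,7,6)
−f: flip: (10,7,6)→(6,-7,10)
−f: translate: b→5 (≡-7 mod 12), so (6,-7,10)→(6,5,9)
−f: reduced (well bottom): (6,5,9) with a≤c, −a<b≤a
flip sign back: reduced form of f is (-6,-5,-9)
g is negative-definite; reduce −g:
−g: translate: b→-103 (≡167 mod 270), so (135,167,52)→(135,-103,20)
−g: flip: (135,-103,20)→(20,103,135)
−g: translate: b→-17 (≡103 mod 40), so (20,103,135)→(20,-17,6)
−g: flip: (20,-17,6)→(6,17,20)
−g: translate: b→5 (≡17 mod 12), so (6,17,20)→(6,5,9)
−g: reduced (well bottom): (6,5,9) with a≤c, −a<b≤a
flip sign back: reduced form of g is (-6,-5,-9)
reduced forms (-6, -5, -9) vs (-6, -5, -9) ⇒ equivalent

yes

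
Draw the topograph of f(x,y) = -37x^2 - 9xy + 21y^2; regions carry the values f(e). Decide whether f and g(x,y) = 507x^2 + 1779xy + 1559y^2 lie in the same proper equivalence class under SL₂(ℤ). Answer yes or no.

D₁ = 3189, D₂ = 3189
river cycle of f (length 26): (21, 51, -7), (-7, 47, 35), (35, 23, -19), (-19, 53, 5), (5, 47, -49), (-49, 51, 3), (3, 51, -49), (-49, 47, 5), (5, 53, -19), (-19, 23, 35), … (16 more)
river cycle of g (length 26): (29, 17, -25), (-25, 33, 21), (21, 51, -7), (-7, 47, 35), (35, 23, -19), (-19, 53, 5), (5, 47, -49), (-49, 51, 3), (3, 51, -49), (-49, 47, 5), … (16 more)
cycles coincide ⇒ equivalent

yes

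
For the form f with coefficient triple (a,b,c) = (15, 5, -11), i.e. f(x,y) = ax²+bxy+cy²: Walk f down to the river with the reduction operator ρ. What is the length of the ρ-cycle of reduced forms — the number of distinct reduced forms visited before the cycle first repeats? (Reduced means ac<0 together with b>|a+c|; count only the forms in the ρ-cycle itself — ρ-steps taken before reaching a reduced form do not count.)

D = 685, ⌊√D⌋ = 26
river: ρ → (-11,17,9)
river: ρ → (9,19,-9)
river: ρ → (-9,17,11)
river: ρ → (11,5,-15)
river: ρ → (-15,25,1)
river: ρ → (1,25,-15)
river: ρ → (-15,5,11)
river: ρ → (11,17,-9)
river: ρ → (-9,19,9)
river: ρ → (9,17,-11)
river: ρ → (-11,5,15)
river: ρ → (15,25,-1)
river: ρ → (-1,25,15)
river: ρ → (15,5,-11)
ρ-cycle length = 14 (tail of 0 descent steps not counted)

14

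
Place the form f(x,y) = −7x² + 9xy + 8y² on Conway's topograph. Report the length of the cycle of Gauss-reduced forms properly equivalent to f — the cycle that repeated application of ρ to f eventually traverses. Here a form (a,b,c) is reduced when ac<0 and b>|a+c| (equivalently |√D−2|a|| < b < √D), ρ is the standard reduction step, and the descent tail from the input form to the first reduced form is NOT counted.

D = 305, ⌊√D⌋ = 17
river: ρ → (8,7,-8)
river: ρ → (-8,9,7)
river: ρ → (7,5,-10)
river: ρ → (-10,15,2)
river: ρ → (2,17,-2)
river: ρ → (-2,15,10)
river: ρ → (10,5,-7)
river: ρ → (-7,9,8)
ρ-cycle length = 8 (tail of 0 descent steps not counted)

8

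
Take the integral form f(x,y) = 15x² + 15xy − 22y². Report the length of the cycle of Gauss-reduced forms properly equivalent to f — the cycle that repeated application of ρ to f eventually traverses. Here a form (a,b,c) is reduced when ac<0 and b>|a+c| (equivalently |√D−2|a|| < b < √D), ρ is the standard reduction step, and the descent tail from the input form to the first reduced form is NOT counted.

D = 1545, ⌊√D⌋ = 39
river: ρ → (-22,29,8)
river: ρ → (8,35,-10)
river: ρ → (-10,25,23)
river: ρ → (23,21,-12)
river: ρ → (-12,27,17)
river: ρ → (17,7,-22)
river: ρ → (-22,37,2)
river: ρ → (2,39,-3)
river: ρ → (-3,39,2)
river: ρ → (2,37,-22)
river: ρ → (-22,7,17)
river: ρ → (17,27,-12)
river: ρ → (-12,21,23)
river: ρ → (23,25,-10)
river: ρ → (-10,35,8)
river: ρ → (8,29,-22)
river: ρ → (-22,15,15)
river: ρ → (15,15,-22)
ρ-cycle length = 18 (tail of 0 descent steps not counted)

18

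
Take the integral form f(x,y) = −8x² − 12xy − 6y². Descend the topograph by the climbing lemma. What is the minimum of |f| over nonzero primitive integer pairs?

translate: b→-4 (≡12 mod 16), so (8,12,6)→(8,-4,2)
flip: (8,-4,2)→(2,4,8)
translate: b→0 (≡4 mod 4), so (2,4,8)→(2,0,6)
reduced (well bottom): (2,0,6) with a≤c, −a<b≤a
well minimum |f| = |-2| = 2 (negative-definite)

2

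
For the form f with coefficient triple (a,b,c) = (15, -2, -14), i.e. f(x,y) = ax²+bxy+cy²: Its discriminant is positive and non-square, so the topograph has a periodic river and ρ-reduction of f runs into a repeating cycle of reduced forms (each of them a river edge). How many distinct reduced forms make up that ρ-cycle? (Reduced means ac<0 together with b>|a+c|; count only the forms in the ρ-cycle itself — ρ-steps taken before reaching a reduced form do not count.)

D = 844, ⌊√D⌋ = 29
descent: ρ → (-14,2,15)  [lands on river]
river: ρ → (15,28,-1)
river: ρ → (-1,28,15)
river: ρ → (15,2,-14)
river: ρ → (-14,26,3)
river: ρ → (3,28,-5)
river: ρ → (-5,22,18)
river: ρ → (18,14,-9)
river: ρ → (-9,22,10)
river: ρ → (10,18,-13)
river: ρ → (-13,8,15)
river: ρ → (15,22,-6)
river: ρ → (-6,26,7)
river: ρ → (7,16,-21)
river: ρ → (-21,26,2)
river: ρ → (2,26,-21)
river: ρ → (-21,16,7)
river: ρ → (7,26,-6)
river: ρ → (-6,22,15)
river: ρ → (15,8,-13)
river: ρ → (-13,18,10)
river: ρ → (10,22,-9)
river: ρ → (-9,14,18)
river: ρ → (18,22,-5)
river: ρ → (-5,28,3)
river: ρ → (3,26,-14)
ρ-cycle length = 26 (tail of 1 descent step not counted)

26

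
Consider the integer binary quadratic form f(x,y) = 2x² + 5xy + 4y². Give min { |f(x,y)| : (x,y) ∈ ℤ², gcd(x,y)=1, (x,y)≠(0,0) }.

translate: b→1 (≡5 mod 4), so (2,5,4)→(2,1,1)
flip: (2,1,1)→(1,-1,2)
translate: b→1 (≡-1 mod 2), so (1,-1,2)→(1,1,2)
reduced (well bottom): (1,1,2) with a≤c, −a<b≤a
well minimum = a = 1

1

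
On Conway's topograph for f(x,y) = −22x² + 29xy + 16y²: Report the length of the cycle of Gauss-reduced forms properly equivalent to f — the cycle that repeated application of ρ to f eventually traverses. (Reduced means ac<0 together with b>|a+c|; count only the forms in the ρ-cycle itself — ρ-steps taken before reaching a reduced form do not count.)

D = 2249, ⌊√D⌋ = 47
river: ρ → (16,35,-16)
river: ρ → (-16,29,22)
river: ρ → (22,15,-23)
river: ρ → (-23,31,14)
river: ρ → (14,25,-29)
river: ρ → (-29,33,10)
river: ρ → (10,47,-1)
river: ρ → (-1,47,10)
river: ρ → (10,33,-29)
river: ρ → (-29,25,14)
river: ρ → (14,31,-23)
river: ρ → (-23,15,22)
river: ρ → (22,29,-16)
river: ρ → (-16,35,16)
river: ρ → (16,29,-22)
river: ρ → (-22,15,23)
river: ρ → (23,31,-14)
river: ρ → (-14,25,29)
river: ρ → (29,33,-10)
river: ρ → (-10,47,1)
river: ρ → (1,47,-10)
river: ρ → (-10,33,29)
river: ρ → (29,25,-14)
river: ρ → (-14,31,23)
river: ρ → (23,15,-22)
river: ρ → (-22,29,16)
ρ-cycle length = 26 (tail of 0 descent steps not counted)

26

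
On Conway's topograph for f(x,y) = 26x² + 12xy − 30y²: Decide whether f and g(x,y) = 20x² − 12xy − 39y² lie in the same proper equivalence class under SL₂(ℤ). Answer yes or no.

D₁ = 3264, D₂ = 3264
river cycle of f (length 8): (-30, 48, 8), (8, 48, -30), (-30, 12, 26), (26, 40, -16), (-16, 56, 2), (2, 56, -16), (-16, 40, 26), (26, 12, -30)
river cycle of g (length 10): (20, 28, -31), (-31, 34, 17), (17, 34, -31), (-31, 28, 20), (20, 52, -7), (-7, 46, 41), (41, 36, -12), (-12, 36, 41), (41, 46, -7), (-7, 52, 20)
cycles differ ⇒ inequivalent

no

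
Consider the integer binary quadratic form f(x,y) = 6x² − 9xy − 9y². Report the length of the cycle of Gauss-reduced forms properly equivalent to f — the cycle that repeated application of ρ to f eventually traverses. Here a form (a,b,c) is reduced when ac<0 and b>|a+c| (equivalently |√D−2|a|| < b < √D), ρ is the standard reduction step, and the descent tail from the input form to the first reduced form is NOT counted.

D = 297, ⌊√D⌋ = 17
descent: ρ → (-9,9,6)  [lands on river]
river: ρ → (6,15,-3)
river: ρ → (-3,15,6)
river: ρ → (6,9,-9)
ρ-cycle length = 4 (tail of 1 descent step not counted)

4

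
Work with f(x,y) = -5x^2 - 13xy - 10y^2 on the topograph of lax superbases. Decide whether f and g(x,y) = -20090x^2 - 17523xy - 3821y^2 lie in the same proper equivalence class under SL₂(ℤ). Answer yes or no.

D₁ = -31, D₂ = -31
f is negative-definite; reduce −f:
−f: translate: b→3 (≡13 mod 10), so (5,13,10)→(5,3,2)
−f: flip: (5,3,2)→(2,-3,5)
−f: translate: b→1 (≡-3 mod 4), so (2,-3,5)→(2,1,4)
−f: reduced (well bottom): (2,1,4) with a≤c, −a<b≤a
flip sign back: reduced form of f is (-2,-1,-4)
g is negative-definite; reduce −g:
−g: flip: (20090,17523,3821)→(3821,-17523,20090)
−g: translate: b→-2239 (≡-17523 mod 7642), so (3821,-17523,20090)→(3821,-2239,328)
−g: flip: (3821,-2239,328)→(328,2239,3821)
−g: translate: b→271 (≡2239 mod 656), so (328,2239,3821)→(328,271,56)
−g: flip: (328,271,56)→(56,-271,328)
−g: translate: b→-47 (≡-271 mod 112), so (56,-271,328)→(56,-47,10)
−g: flip: (56,-47,10)→(10,47,56)
−g: translate: b→7 (≡47 mod 20), so (10,47,56)→(10,7,2)
−g: flip: (10,7,2)→(2,-7,10)
−g: translate: b→1 (≡-7 mod 4), so (2,-7,10)→(2,1,4)
−g: reduced (well bottom): (2,1,4) with a≤c, −a<b≤a
flip sign back: reduced form of g is (-2,-1,-4)
reduced forms (-2, -1, -4) vs (-2, -1, -4) ⇒ equivalent

yes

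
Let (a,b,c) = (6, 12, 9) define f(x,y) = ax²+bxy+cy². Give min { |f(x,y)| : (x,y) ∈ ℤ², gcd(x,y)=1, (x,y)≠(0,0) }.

translate: b→0 (≡12 mod 12), so (6,12,9)→(6,0,3)
flip: (6,0,3)→(3,0,6)
reduced (well bottom): (3,0,6) with a≤c, −a<b≤a
well minimum = a = 3

3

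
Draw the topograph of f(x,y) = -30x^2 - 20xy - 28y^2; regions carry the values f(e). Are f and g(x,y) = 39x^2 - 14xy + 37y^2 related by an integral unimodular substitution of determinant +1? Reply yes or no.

D₁ = -2960, D₂ = -5576
discriminants differ ⇒ not SL₂(ℤ)-equivalent

no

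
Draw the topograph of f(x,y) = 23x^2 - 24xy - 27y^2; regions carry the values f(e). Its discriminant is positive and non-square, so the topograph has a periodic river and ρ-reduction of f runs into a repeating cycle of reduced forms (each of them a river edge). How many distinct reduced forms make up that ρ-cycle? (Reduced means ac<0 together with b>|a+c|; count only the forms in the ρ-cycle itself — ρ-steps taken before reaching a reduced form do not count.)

D = 3060, ⌊√D⌋ = 55
descent: ρ → (-27,24,23)  [lands on river]
river: ρ → (23,22,-28)
river: ρ → (-28,34,17)
river: ρ → (17,34,-28)
river: ρ → (-28,22,23)
river: ρ → (23,24,-27)
river: ρ → (-27,30,20)
river: ρ → (20,50,-7)
river: ρ → (-7,48,27)
river: ρ → (27,6,-28)
river: ρ → (-28,50,5)
river: ρ → (5,50,-28)
river: ρ → (-28,6,27)
river: ρ → (27,48,-7)
river: ρ → (-7,50,20)
river: ρ → (20,30,-27)
ρ-cycle length = 16 (tail of 1 descent step not counted)

16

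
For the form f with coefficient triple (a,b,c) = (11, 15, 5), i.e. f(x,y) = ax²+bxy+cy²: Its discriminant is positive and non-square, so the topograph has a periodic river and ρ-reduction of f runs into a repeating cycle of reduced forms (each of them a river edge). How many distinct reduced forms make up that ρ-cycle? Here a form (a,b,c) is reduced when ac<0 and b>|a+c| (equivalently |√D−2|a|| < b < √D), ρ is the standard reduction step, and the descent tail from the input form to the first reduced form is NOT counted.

D = 5, ⌊√D⌋ = 2
descent: ρ → (5,5,1)
descent: ρ → (1,1,-1)  [lands on river]
river: ρ → (-1,1,1)
ρ-cycle length = 2 (tail of 2 descent steps not counted)

2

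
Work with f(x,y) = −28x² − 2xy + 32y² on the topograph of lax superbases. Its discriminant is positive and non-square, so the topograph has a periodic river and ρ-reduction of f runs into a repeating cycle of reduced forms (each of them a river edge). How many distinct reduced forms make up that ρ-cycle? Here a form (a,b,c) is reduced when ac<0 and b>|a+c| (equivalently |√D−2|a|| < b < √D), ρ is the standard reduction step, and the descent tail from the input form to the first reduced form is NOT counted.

D = 3588, ⌊√D⌋ = 59
descent: ρ → (32,2,-28)
descent: ρ → (-28,54,6)  [lands on river]
river: ρ → (6,54,-28)
river: ρ → (-28,58,2)
river: ρ → (2,58,-28)
ρ-cycle length = 4 (tail of 2 descent steps not counted)

4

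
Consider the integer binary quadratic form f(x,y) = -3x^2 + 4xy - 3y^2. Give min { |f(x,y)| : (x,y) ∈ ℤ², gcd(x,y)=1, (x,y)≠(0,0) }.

translate: b→2 (≡-4 mod 6), so (3,-4,3)→(3,2,2)
flip: (3,2,2)→(2,-2,3)
translate: b→2 (≡-2 mod 4), so (2,-2,3)→(2,2,3)
reduced (well bottom): (2,2,3) with a≤c, −a<b≤a
well minimum |f| = |-2| = 2 (negative-definite)

2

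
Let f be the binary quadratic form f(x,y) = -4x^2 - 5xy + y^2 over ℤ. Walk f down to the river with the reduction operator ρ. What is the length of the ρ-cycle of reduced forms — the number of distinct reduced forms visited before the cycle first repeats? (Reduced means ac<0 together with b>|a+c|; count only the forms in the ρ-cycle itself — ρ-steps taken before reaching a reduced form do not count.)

D = 41, ⌊√D⌋ = 6
descent: ρ → (1,5,-4)  [lands on river]
river: ρ → (-4,3,2)
river: ρ → (2,5,-2)
river: ρ → (-2,3,4)
river: ρ → (4,5,-1)
river: ρ → (-1,5,4)
river: ρ → (4,3,-2)
river: ρ → (-2,5,2)
river: ρ → (2,3,-4)
river: ρ → (-4,5,1)
ρ-cycle length = 10 (tail of 1 descent step not counted)

10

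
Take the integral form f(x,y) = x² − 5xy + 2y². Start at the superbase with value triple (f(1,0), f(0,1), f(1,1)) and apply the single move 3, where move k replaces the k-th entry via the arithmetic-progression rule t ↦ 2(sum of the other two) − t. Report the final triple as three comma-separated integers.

start (1,2,-2) = (f(1,0),f(0,1),f(1,1))
replace slot 3: 2·(1+2) − (-2) = 8 → (1,2,8)

1,2,8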